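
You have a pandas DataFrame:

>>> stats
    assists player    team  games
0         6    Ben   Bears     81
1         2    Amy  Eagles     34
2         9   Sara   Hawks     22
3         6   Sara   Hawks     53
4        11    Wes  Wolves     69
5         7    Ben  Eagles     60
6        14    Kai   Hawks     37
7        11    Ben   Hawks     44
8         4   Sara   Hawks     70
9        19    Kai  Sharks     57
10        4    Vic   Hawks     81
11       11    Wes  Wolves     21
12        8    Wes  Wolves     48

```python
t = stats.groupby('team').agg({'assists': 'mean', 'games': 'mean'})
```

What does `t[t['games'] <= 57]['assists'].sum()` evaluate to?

group by team: mean(assists), mean(games):
        assists      games
team                      
Bears       6.0  81.000000
Eagles      4.5  47.000000
Hawks       8.0  51.166667
Sharks     19.0  57.000000
Wolves     10.0  46.000000
filter rows where games <= 57:
        assists      games
team                      
Eagles      4.5  47.000000
Hawks       8.0  51.166667
Sharks     19.0  57.000000
Wolves     10.0  46.000000
So sum() = 41.5.

41.5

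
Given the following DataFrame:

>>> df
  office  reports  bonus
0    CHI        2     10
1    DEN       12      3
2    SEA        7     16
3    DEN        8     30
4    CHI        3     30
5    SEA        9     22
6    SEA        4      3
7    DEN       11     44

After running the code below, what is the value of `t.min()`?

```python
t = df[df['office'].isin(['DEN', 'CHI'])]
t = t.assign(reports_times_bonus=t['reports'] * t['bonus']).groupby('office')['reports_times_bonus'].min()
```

20

filter rows where office in ['DEN', 'CHI']:
  office  reports  bonus
0    CHI        2     10
1    DEN       12      3
3    DEN        8     30
4    CHI        3     30
7    DEN       11     44
add column reports_times_bonus = t['reports'] * t['bonus']:
  office  reports  bonus  reports_times_bonus
0    CHI        2     10                   20
1    DEN       12      3                   36
3    DEN        8     30                  240
4    CHI        3     30                   90
7    DEN       11     44                  484
group by office, min of reports_times_bonus:
office
CHI    20
DEN    36
Name: reports_times_bonus, dtype: int64
min of the resulting series → 20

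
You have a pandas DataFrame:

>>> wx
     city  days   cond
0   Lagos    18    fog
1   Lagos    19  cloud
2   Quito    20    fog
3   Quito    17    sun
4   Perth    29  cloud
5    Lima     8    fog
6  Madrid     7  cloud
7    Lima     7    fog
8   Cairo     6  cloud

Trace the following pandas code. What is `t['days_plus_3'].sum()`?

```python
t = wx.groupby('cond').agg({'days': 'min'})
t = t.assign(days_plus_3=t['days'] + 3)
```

39

group by cond, min of days:
       days
cond       
cloud     6
fog       7
sun      17
add column days_plus_3 = t['days'] + 3:
       days  days_plus_3
cond                    
cloud     6            9
fog       7           10
sun      17           20
Reading off the sum of column 'days_plus_3', we get 39.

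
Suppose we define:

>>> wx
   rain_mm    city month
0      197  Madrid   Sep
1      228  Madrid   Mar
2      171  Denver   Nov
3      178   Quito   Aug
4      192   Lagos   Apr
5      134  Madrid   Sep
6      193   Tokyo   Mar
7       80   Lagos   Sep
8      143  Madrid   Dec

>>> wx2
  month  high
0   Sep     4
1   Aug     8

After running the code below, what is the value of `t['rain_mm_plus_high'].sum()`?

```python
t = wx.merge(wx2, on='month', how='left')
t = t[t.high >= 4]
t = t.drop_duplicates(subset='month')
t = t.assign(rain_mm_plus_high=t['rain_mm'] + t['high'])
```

387.0

merge on 'month' (how='left') → 9 rows:
   rain_mm    city month  high
0      197  Madrid   Sep   4.0
1      228  Madrid   Mar   NaN
2      171  Denver   Nov   NaN
3      178   Quito   Aug   8.0
4      192   Lagos   Apr   NaN
5      134  Madrid   Sep   4.0
6      193   Tokyo   Mar   NaN
7       80   Lagos   Sep   4.0
8      143  Madrid   Dec   NaN
filter rows where high >= 4:
   rain_mm    city month  high
0      197  Madrid   Sep   4.0
3      178   Quito   Aug   8.0
5      134  Madrid   Sep   4.0
7       80   Lagos   Sep   4.0
drop duplicate month (keep=first):
   rain_mm    city month  high
0      197  Madrid   Sep   4.0
3      178   Quito   Aug   8.0
add column rain_mm_plus_high = t['rain_mm'] + t['high']:
   rain_mm    city month  high  rain_mm_plus_high
0      197  Madrid   Sep   4.0              201.0
3      178   Quito   Aug   8.0              186.0
Then the sum of column 'rain_mm_plus_high': 387.0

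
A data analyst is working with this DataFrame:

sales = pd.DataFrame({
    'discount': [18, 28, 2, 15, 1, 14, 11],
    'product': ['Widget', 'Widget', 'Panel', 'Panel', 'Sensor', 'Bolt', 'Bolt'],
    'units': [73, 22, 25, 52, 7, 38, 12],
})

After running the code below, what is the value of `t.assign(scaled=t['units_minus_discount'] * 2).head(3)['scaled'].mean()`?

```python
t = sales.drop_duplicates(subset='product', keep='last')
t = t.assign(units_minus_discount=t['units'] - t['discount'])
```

24.6666666667

drop duplicate product (keep=last):
   discount product  units
1        28  Widget     22
3        15   Panel     52
4         1  Sensor      7
6        11    Bolt     12
add column units_minus_discount = t['units'] - t['discount']:
   discount product  units  units_minus_discount
1        28  Widget     22                    -6
3        15   Panel     52                    37
4         1  Sensor      7                     6
6        11    Bolt     12                     1
add column scaled = t['units_minus_discount'] * 2:
   discount product  units  units_minus_discount  scaled
1        28  Widget     22                    -6     -12
3        15   Panel     52                    37      74
4         1  Sensor      7                     6      12
6        11    Bolt     12                     1       2
take first 3 rows:
   discount product  units  units_minus_discount  scaled
1        28  Widget     22                    -6     -12
3        15   Panel     52                    37      74
4         1  Sensor      7                     6      12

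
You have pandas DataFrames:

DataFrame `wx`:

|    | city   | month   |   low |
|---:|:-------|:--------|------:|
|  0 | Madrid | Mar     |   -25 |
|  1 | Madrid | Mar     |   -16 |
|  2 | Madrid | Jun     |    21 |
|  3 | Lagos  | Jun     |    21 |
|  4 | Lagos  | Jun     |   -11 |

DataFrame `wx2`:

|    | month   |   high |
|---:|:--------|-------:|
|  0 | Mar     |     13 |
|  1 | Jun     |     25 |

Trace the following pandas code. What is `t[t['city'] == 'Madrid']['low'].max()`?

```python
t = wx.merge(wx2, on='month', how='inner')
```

21

merge on 'month' (how='inner') → 5 rows:
     city month  low  high
0  Madrid   Mar  -25    13
1  Madrid   Mar  -16    13
2  Madrid   Jun   21    25
3   Lagos   Jun   21    25
4   Lagos   Jun  -11    25
filter rows where city == 'Madrid':
     city month  low  high
0  Madrid   Mar  -25    13
1  Madrid   Mar  -16    13
2  Madrid   Jun   21    25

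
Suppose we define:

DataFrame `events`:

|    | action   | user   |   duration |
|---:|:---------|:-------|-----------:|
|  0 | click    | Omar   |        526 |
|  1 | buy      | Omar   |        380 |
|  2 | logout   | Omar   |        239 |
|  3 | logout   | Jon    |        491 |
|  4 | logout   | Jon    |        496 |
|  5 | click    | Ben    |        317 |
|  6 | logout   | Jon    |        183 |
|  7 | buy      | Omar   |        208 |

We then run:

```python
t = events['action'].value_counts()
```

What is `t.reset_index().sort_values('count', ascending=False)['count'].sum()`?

8

value_counts of action:
action
logout    4
click     2
buy       2
Name: count, dtype: int64
reset_index():
   action  count
0  logout      4
1   click      2
2     buy      2
sort by count descending:
   action  count
0  logout      4
1   click      2
2     buy      2
Then the sum of column 'count': 8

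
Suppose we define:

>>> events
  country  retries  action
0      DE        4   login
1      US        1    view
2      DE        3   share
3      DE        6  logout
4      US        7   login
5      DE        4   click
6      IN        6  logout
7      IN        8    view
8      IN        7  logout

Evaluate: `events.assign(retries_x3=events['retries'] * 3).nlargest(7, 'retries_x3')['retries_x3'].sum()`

add column retries_x3 = events['retries'] * 3:
  country  retries  action  retries_x3
0      DE        4   login          12
1      US        1    view           3
2      DE        3   share           9
3      DE        6  logout          18
4      US        7   login          21
5      DE        4   click          12
6      IN        6  logout          18
7      IN        8    view          24
8      IN        7  logout          21
take 7 rows with largest retries_x3:
  country  retries  action  retries_x3
7      IN        8    view          24
4      US        7   login          21
8      IN        7  logout          21
3      DE        6  logout          18
6      IN        6  logout          18
0      DE        4   login          12
5      DE        4   click          12
The sum of column 'retries_x3' is 126.

126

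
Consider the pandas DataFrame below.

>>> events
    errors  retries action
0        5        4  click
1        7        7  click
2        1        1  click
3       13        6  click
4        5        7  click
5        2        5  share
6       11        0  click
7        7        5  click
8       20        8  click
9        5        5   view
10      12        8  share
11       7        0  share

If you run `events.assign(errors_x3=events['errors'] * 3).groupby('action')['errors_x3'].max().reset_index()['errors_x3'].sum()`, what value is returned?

111

add column errors_x3 = events['errors'] * 3:
    errors  retries action  errors_x3
0        5        4  click         15
1        7        7  click         21
2        1        1  click          3
3       13        6  click         39
4        5        7  click         15
5        2        5  share          6
6       11        0  click         33
7        7        5  click         21
8       20        8  click         60
9        5        5   view         15
10      12        8  share         36
11       7        0  share         21
group by action, max of errors_x3:
action
click    60
share    36
view     15
Name: errors_x3, dtype: int64
reset_index():
  action  errors_x3
0  click         60
1  share         36
2   view         15
Then the sum of column 'errors_x3': 111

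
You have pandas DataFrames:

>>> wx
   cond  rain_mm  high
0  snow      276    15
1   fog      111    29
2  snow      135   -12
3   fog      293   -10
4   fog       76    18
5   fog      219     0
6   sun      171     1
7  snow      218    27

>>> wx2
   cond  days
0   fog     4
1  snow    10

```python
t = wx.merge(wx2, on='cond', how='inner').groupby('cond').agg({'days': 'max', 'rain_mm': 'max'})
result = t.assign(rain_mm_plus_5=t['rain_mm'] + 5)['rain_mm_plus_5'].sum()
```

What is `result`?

merge on 'cond' (how='inner') → 7 rows:
   cond  rain_mm  high  days
0  snow      276    15    10
1   fog      111    29     4
2  snow      135   -12    10
3   fog      293   -10     4
4   fog       76    18     4
5   fog      219     0     4
6  snow      218    27    10
group by cond: max(days), max(rain_mm):
      days  rain_mm
cond               
fog      4      293
snow    10      276
add column rain_mm_plus_5 = t['rain_mm'] + 5:
      days  rain_mm  rain_mm_plus_5
cond                               
fog      4      293             298
snow    10      276             281
Finally, sum of column 'rain_mm_plus_5' = 579.

579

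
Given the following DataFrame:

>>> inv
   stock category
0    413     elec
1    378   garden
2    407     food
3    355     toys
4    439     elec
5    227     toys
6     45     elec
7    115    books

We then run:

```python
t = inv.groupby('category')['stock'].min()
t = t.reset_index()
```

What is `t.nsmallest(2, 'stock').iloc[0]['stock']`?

45

group by category, min of stock:
category
books     115
elec       45
food      407
garden    378
toys      227
Name: stock, dtype: int64
reset_index():
  category  stock
0    books    115
1     elec     45
2     food    407
3   garden    378
4     toys    227
take 2 rows with smallest stock:
  category  stock
1     elec     45
0    books    115
Reading off the value at position 0, column 'stock', we get 45.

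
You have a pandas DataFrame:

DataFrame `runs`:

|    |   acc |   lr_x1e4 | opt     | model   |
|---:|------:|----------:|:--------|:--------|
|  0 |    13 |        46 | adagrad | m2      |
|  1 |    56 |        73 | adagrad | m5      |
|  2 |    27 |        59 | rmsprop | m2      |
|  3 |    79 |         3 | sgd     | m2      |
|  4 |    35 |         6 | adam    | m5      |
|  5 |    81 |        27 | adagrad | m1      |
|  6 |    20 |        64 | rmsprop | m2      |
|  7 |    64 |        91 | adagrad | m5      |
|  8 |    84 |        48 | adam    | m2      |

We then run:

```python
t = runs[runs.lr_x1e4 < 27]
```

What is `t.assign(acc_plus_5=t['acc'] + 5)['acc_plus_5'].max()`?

filter rows where lr_x1e4 < 27:
   acc  lr_x1e4   opt model
3   79        3   sgd    m2
4   35        6  adam    m5
add column acc_plus_5 = t['acc'] + 5:
   acc  lr_x1e4   opt model  acc_plus_5
3   79        3   sgd    m2          84
4   35        6  adam    m5          40
max of column 'acc_plus_5' → 84

84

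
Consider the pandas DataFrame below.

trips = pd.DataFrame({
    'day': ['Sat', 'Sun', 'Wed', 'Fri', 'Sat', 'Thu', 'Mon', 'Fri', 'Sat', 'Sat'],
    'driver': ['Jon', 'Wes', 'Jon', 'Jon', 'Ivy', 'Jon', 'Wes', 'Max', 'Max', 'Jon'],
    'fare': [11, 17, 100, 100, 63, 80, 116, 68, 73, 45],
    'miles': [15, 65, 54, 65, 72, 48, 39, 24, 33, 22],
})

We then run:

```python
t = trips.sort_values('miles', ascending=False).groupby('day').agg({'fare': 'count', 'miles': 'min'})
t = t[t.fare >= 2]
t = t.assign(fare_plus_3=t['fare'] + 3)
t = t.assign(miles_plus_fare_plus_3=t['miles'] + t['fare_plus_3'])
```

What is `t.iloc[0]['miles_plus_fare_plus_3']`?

sort by miles descending:
   day driver  fare  miles
4  Sat    Ivy    63     72
1  Sun    Wes    17     65
3  Fri    Jon   100     65
2  Wed    Jon   100     54
5  Thu    Jon    80     48
6  Mon    Wes   116     39
8  Sat    Max    73     33
7  Fri    Max    68     24
9  Sat    Jon    45     22
0  Sat    Jon    11     15
group by day: count(fare), min(miles):
     fare  miles
day             
Fri     2     24
Mon     1     39
Sat     4     15
Sun     1     65
Thu     1     48
Wed     1     54
filter rows where fare >= 2:
     fare  miles
day             
Fri     2     24
Sat     4     15
add column fare_plus_3 = t['fare'] + 3:
     fare  miles  fare_plus_3
day                          
Fri     2     24            5
Sat     4     15            7
add column miles_plus_fare_plus_3 = t['miles'] + t['fare_plus_3']:
     fare  miles  fare_plus_3  miles_plus_fare_plus_3
day                                                  
Fri     2     24            5                      29
Sat     4     15            7                      22
The value at position 0, column 'miles_plus_fare_plus_3' is 29.

29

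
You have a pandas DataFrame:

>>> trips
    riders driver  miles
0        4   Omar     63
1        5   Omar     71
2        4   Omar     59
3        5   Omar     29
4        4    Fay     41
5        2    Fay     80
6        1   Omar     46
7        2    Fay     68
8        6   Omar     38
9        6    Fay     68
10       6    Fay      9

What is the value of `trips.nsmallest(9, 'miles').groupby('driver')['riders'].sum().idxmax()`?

Omar

take 9 rows with smallest miles:
    riders driver  miles
10       6    Fay      9
3        5   Omar     29
8        6   Omar     38
4        4    Fay     41
6        1   Omar     46
2        4   Omar     59
0        4   Omar     63
7        2    Fay     68
9        6    Fay     68
group by driver, sum of riders:
driver
Fay     18
Omar    20
Name: riders, dtype: int64
Then the label with the largest value: Omar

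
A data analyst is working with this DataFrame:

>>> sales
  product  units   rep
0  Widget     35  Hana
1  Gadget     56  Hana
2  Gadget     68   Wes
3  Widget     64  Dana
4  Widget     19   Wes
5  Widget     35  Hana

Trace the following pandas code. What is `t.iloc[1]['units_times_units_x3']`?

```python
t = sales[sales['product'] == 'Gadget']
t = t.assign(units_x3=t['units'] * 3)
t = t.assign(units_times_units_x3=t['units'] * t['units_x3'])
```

13872

filter rows where product == 'Gadget':
  product  units   rep
1  Gadget     56  Hana
2  Gadget     68   Wes
add column units_x3 = t['units'] * 3:
  product  units   rep  units_x3
1  Gadget     56  Hana       168
2  Gadget     68   Wes       204
add column units_times_units_x3 = t['units'] * t['units_x3']:
  product  units   rep  units_x3  units_times_units_x3
1  Gadget     56  Hana       168                  9408
2  Gadget     68   Wes       204                 13872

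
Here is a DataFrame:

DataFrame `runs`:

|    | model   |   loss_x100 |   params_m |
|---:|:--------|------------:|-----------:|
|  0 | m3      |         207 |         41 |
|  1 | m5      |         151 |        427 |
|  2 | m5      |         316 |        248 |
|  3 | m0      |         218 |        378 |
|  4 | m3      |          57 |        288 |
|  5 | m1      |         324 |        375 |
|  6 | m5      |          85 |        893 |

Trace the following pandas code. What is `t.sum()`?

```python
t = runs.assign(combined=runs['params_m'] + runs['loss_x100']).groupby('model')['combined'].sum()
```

4008

add column combined = runs['params_m'] + runs['loss_x100']:
  model  loss_x100  params_m  combined
0    m3        207        41       248
1    m5        151       427       578
2    m5        316       248       564
3    m0        218       378       596
4    m3         57       288       345
5    m1        324       375       699
6    m5         85       893       978
group by model, sum of combined:
model
m0     596
m1     699
m3     593
m5    2120
Name: combined, dtype: int64
So sum() = 4008.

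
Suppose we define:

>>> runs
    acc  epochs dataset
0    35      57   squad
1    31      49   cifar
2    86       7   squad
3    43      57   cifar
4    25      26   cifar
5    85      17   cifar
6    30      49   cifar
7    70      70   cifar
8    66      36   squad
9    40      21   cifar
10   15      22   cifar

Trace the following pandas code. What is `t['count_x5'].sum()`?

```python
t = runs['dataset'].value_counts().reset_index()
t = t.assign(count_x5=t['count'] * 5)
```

55

value_counts of dataset:
dataset
cifar    8
squad    3
Name: count, dtype: int64
reset_index():
  dataset  count
0   cifar      8
1   squad      3
add column count_x5 = t['count'] * 5:
  dataset  count  count_x5
0   cifar      8        40
1   squad      3        15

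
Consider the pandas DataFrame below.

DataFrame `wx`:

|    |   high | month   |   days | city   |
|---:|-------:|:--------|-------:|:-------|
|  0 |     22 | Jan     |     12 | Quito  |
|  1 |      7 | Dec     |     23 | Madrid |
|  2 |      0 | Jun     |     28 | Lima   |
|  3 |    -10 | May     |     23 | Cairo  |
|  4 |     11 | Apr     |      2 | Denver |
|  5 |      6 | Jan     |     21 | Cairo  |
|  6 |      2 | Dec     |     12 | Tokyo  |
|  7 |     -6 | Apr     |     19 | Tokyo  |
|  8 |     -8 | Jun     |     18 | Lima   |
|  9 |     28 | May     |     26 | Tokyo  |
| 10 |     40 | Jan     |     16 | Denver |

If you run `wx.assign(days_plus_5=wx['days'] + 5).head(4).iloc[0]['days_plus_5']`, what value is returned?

17

add column days_plus_5 = wx['days'] + 5:
    high month  days    city  days_plus_5
0     22   Jan    12   Quito           17
1      7   Dec    23  Madrid           28
2      0   Jun    28    Lima           33
3    -10   May    23   Cairo           28
4     11   Apr     2  Denver            7
5      6   Jan    21   Cairo           26
6      2   Dec    12   Tokyo           17
7     -6   Apr    19   Tokyo           24
8     -8   Jun    18    Lima           23
9     28   May    26   Tokyo           31
10    40   Jan    16  Denver           21
take first 4 rows:
   high month  days    city  days_plus_5
0    22   Jan    12   Quito           17
1     7   Dec    23  Madrid           28
2     0   Jun    28    Lima           33
3   -10   May    23   Cairo           28
value at position 0, column 'days_plus_5' → 17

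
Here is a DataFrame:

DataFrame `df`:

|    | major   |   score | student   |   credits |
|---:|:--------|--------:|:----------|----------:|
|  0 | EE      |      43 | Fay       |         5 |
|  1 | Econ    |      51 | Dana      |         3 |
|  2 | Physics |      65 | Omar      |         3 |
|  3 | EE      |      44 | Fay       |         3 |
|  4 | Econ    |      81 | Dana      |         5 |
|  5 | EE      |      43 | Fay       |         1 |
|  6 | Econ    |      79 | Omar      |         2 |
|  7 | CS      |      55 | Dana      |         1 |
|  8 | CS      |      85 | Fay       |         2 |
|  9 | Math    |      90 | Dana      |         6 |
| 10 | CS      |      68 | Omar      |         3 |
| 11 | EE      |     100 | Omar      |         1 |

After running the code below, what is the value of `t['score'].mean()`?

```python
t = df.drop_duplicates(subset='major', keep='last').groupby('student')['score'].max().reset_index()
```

95.0

drop duplicate major (keep=last):
      major  score student  credits
2   Physics     65    Omar        3
6      Econ     79    Omar        2
9      Math     90    Dana        6
10       CS     68    Omar        3
11       EE    100    Omar        1
group by student, max of score:
student
Dana     90
Omar    100
Name: score, dtype: int64
reset_index():
  student  score
0    Dana     90
1    Omar    100
Reading off the mean of column 'score', we get 95.0.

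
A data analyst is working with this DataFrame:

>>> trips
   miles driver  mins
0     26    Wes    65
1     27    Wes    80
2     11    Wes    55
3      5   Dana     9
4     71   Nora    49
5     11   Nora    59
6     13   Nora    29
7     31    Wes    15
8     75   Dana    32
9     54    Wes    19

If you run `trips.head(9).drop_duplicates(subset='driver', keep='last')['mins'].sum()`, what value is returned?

76

take first 9 rows:
   miles driver  mins
0     26    Wes    65
1     27    Wes    80
2     11    Wes    55
3      5   Dana     9
4     71   Nora    49
5     11   Nora    59
6     13   Nora    29
7     31    Wes    15
8     75   Dana    32
drop duplicate driver (keep=last):
   miles driver  mins
6     13   Nora    29
7     31    Wes    15
8     75   Dana    32
sum of column 'mins' → 76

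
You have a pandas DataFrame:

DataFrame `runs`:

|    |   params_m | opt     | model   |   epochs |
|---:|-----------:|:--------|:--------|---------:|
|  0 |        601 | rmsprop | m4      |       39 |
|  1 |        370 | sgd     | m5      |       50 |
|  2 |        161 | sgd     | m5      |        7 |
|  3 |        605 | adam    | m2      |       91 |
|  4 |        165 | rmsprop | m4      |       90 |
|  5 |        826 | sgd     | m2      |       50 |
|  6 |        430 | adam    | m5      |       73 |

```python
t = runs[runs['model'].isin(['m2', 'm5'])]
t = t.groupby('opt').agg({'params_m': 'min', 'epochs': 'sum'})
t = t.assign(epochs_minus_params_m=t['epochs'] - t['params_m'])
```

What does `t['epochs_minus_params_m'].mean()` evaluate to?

-160.0

filter rows where model in ['m2', 'm5']:
   params_m   opt model  epochs
1       370   sgd    m5      50
2       161   sgd    m5       7
3       605  adam    m2      91
5       826   sgd    m2      50
6       430  adam    m5      73
group by opt: min(params_m), sum(epochs):
      params_m  epochs
opt                   
adam       430     164
sgd        161     107
add column epochs_minus_params_m = t['epochs'] - t['params_m']:
      params_m  epochs  epochs_minus_params_m
opt                                          
adam       430     164                   -266
sgd        161     107                    -54
Taking the mean of column 'epochs_minus_params_m' gives -160.0.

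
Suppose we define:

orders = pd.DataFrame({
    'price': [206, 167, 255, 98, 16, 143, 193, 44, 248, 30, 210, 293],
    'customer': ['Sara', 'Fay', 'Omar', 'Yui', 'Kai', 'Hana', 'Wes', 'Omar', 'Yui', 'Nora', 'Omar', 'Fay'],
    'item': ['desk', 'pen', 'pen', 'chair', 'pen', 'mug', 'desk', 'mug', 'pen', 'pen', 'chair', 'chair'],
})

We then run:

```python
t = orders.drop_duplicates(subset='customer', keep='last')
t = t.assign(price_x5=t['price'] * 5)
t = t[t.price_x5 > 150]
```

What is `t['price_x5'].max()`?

drop duplicate customer (keep=last):
    price customer   item
0     206     Sara   desk
4      16      Kai    pen
5     143     Hana    mug
6     193      Wes   desk
8     248      Yui    pen
9      30     Nora    pen
10    210     Omar  chair
11    293      Fay  chair
add column price_x5 = t['price'] * 5:
    price customer   item  price_x5
0     206     Sara   desk      1030
4      16      Kai    pen        80
5     143     Hana    mug       715
6     193      Wes   desk       965
8     248      Yui    pen      1240
9      30     Nora    pen       150
10    210     Omar  chair      1050
11    293      Fay  chair      1465
filter rows where price_x5 > 150:
    price customer   item  price_x5
0     206     Sara   desk      1030
5     143     Hana    mug       715
6     193      Wes   desk       965
8     248      Yui    pen      1240
10    210     Omar  chair      1050
11    293      Fay  chair      1465
Hence 1465.

1465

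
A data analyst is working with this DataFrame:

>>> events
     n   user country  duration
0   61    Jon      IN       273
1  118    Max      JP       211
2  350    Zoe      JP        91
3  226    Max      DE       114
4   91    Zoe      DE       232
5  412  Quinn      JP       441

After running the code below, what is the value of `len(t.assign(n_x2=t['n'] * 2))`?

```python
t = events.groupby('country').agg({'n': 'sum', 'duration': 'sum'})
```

group by country: sum(n), sum(duration):
           n  duration
country               
DE       317       346
IN        61       273
JP       880       743
add column n_x2 = t['n'] * 2:
           n  duration  n_x2
country                     
DE       317       346   634
IN        61       273   122
JP       880       743  1760

3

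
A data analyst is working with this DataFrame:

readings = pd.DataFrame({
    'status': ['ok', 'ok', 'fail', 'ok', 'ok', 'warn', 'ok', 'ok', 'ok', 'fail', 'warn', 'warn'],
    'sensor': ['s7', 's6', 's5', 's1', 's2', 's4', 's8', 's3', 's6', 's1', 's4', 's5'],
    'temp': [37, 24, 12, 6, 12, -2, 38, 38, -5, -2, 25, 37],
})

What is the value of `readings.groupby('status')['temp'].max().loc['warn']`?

37

group by status, max of temp:
status
fail    12
ok      38
warn    37
Name: temp, dtype: int64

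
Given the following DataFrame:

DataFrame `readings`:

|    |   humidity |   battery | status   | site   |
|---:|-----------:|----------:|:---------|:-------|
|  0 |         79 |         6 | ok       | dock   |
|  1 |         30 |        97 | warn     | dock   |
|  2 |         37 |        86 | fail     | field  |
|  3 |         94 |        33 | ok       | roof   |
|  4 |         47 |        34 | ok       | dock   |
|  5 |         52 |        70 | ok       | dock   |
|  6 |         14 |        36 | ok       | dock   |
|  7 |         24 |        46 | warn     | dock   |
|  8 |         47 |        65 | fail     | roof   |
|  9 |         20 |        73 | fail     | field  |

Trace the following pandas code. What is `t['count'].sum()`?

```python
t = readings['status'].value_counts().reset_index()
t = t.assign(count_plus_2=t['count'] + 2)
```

value_counts of status:
status
ok      5
fail    3
warn    2
Name: count, dtype: int64
reset_index():
  status  count
0     ok      5
1   fail      3
2   warn      2
add column count_plus_2 = t['count'] + 2:
  status  count  count_plus_2
0     ok      5             7
1   fail      3             5
2   warn      2             4
Finally, sum of column 'count' = 10.

10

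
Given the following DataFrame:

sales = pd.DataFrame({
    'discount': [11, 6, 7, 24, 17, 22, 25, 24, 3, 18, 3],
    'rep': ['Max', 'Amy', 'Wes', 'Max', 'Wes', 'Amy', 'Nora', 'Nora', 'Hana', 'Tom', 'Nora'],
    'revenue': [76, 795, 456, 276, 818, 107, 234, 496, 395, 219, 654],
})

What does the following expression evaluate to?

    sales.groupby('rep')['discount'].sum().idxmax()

Nora

group by rep, sum of discount:
rep
Amy     28
Hana     3
Max     35
Nora    52
Tom     18
Wes     24
Name: discount, dtype: int64
Hence Nora.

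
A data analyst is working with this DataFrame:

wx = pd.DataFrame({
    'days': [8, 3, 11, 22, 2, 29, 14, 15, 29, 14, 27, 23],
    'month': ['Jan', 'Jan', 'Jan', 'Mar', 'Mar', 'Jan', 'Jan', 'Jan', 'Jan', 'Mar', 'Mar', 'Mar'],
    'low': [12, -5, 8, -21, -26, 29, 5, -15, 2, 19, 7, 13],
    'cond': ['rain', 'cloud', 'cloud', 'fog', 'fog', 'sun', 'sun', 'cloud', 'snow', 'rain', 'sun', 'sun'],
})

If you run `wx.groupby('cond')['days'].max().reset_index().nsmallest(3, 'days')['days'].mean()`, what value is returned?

17.0

group by cond, max of days:
cond
cloud    15
fog      22
rain     14
snow     29
sun      29
Name: days, dtype: int64
reset_index():
    cond  days
0  cloud    15
1    fog    22
2   rain    14
3   snow    29
4    sun    29
take 3 rows with smallest days:
    cond  days
2   rain    14
0  cloud    15
1    fog    22
mean of column 'days' → 17.0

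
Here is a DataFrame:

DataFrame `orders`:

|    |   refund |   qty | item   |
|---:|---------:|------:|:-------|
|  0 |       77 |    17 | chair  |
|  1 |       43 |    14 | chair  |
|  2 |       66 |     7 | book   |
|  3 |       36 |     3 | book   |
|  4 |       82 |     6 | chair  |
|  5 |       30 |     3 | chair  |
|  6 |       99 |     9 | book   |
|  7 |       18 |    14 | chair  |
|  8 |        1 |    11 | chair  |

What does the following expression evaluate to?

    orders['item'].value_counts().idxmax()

value_counts of item:
item
chair    6
book     3
Name: count, dtype: int64
Taking the label with the largest value gives chair.

chair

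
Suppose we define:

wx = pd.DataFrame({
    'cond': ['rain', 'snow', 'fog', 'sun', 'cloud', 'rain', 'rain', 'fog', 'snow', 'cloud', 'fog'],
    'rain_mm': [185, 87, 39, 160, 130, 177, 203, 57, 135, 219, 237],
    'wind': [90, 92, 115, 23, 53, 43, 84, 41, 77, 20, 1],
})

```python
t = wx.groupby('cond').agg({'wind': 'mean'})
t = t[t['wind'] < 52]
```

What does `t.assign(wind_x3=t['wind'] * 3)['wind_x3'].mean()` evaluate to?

89.25

group by cond, mean of wind:
            wind
cond            
cloud  36.500000
fog    52.333333
rain   72.333333
snow   84.500000
sun    23.000000
filter rows where wind < 52:
       wind
cond       
cloud  36.5
sun    23.0
add column wind_x3 = t['wind'] * 3:
       wind  wind_x3
cond                
cloud  36.5    109.5
sun    23.0     69.0
Hence 89.25.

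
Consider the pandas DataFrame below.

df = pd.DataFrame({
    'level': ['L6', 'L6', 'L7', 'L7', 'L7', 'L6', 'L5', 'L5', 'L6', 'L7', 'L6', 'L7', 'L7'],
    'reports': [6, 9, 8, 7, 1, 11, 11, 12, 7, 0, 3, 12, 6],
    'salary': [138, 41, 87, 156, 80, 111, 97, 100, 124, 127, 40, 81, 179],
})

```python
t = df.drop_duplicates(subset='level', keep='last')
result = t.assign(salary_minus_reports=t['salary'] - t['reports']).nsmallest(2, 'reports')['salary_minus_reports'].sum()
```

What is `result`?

210

drop duplicate level (keep=last):
   level  reports  salary
7     L5       12     100
10    L6        3      40
12    L7        6     179
add column salary_minus_reports = t['salary'] - t['reports']:
   level  reports  salary  salary_minus_reports
7     L5       12     100                    88
10    L6        3      40                    37
12    L7        6     179                   173
take 2 rows with smallest reports:
   level  reports  salary  salary_minus_reports
10    L6        3      40                    37
12    L7        6     179                   173
Hence 210.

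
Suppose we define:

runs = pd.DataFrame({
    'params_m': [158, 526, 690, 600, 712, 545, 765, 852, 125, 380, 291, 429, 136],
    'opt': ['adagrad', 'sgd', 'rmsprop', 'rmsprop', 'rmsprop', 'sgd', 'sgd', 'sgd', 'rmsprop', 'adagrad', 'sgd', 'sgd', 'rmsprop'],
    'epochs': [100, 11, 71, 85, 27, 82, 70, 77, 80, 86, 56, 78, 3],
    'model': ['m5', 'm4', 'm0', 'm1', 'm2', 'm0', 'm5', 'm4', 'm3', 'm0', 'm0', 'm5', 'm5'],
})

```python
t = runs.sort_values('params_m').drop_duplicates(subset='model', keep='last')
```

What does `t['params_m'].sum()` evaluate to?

sort by params_m:
    params_m      opt  epochs model
8        125  rmsprop      80    m3
12       136  rmsprop       3    m5
0        158  adagrad     100    m5
10       291      sgd      56    m0
9        380  adagrad      86    m0
11       429      sgd      78    m5
1        526      sgd      11    m4
5        545      sgd      82    m0
3        600  rmsprop      85    m1
2        690  rmsprop      71    m0
4        712  rmsprop      27    m2
6        765      sgd      70    m5
7        852      sgd      77    m4
drop duplicate model (keep=last):
   params_m      opt  epochs model
8       125  rmsprop      80    m3
3       600  rmsprop      85    m1
2       690  rmsprop      71    m0
4       712  rmsprop      27    m2
6       765      sgd      70    m5
7       852      sgd      77    m4
So sum() = 3744.

3744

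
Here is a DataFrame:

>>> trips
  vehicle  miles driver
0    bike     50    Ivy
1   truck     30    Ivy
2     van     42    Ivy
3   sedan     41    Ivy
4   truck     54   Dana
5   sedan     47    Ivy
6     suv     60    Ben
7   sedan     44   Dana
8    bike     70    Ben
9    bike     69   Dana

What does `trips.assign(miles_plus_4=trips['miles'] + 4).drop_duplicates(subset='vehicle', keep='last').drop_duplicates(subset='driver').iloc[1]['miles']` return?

54

add column miles_plus_4 = trips['miles'] + 4:
  vehicle  miles driver  miles_plus_4
0    bike     50    Ivy            54
1   truck     30    Ivy            34
2     van     42    Ivy            46
3   sedan     41    Ivy            45
4   truck     54   Dana            58
5   sedan     47    Ivy            51
6     suv     60    Ben            64
7   sedan     44   Dana            48
8    bike     70    Ben            74
9    bike     69   Dana            73
drop duplicate vehicle (keep=last):
  vehicle  miles driver  miles_plus_4
2     van     42    Ivy            46
4   truck     54   Dana            58
6     suv     60    Ben            64
7   sedan     44   Dana            48
9    bike     69   Dana            73
drop duplicate driver (keep=first):
  vehicle  miles driver  miles_plus_4
2     van     42    Ivy            46
4   truck     54   Dana            58
6     suv     60    Ben            64
value at position 1, column 'miles' → 54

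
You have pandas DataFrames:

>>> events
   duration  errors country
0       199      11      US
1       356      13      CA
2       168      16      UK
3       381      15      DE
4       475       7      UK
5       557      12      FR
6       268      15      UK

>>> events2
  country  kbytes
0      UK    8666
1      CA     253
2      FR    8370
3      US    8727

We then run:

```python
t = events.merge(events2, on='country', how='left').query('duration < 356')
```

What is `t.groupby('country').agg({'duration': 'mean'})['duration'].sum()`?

417.0

merge on 'country' (how='left') → 7 rows:
   duration  errors country  kbytes
0       199      11      US  8727.0
1       356      13      CA   253.0
2       168      16      UK  8666.0
3       381      15      DE     NaN
4       475       7      UK  8666.0
5       557      12      FR  8370.0
6       268      15      UK  8666.0
filter rows where duration < 356:
   duration  errors country  kbytes
0       199      11      US  8727.0
2       168      16      UK  8666.0
6       268      15      UK  8666.0
group by country, mean of duration:
         duration
country          
UK          218.0
US          199.0
Finally, sum of column 'duration' = 417.0.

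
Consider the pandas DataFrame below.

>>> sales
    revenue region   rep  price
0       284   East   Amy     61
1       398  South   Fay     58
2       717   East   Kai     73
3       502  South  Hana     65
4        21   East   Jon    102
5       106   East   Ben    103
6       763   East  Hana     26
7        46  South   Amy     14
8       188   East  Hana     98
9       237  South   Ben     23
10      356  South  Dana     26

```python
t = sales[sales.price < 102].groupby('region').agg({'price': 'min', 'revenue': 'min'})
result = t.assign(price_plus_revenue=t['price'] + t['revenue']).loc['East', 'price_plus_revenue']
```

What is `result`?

filter rows where price < 102:
    revenue region   rep  price
0       284   East   Amy     61
1       398  South   Fay     58
2       717   East   Kai     73
3       502  South  Hana     65
6       763   East  Hana     26
7        46  South   Amy     14
8       188   East  Hana     98
9       237  South   Ben     23
10      356  South  Dana     26
group by region: min(price), min(revenue):
        price  revenue
region                
East       26      188
South      14       46
add column price_plus_revenue = t['price'] + t['revenue']:
        price  revenue  price_plus_revenue
region                                    
East       26      188                 214
South      14       46                  60
Hence 214.

214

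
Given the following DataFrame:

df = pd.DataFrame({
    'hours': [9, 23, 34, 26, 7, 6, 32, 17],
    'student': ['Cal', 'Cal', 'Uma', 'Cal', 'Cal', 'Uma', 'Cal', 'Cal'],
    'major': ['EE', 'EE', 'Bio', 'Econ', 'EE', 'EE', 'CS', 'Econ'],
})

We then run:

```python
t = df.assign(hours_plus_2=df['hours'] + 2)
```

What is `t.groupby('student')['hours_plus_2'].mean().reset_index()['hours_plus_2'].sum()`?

43.0

add column hours_plus_2 = df['hours'] + 2:
   hours student major  hours_plus_2
0      9     Cal    EE            11
1     23     Cal    EE            25
2     34     Uma   Bio            36
3     26     Cal  Econ            28
4      7     Cal    EE             9
5      6     Uma    EE             8
6     32     Cal    CS            34
7     17     Cal  Econ            19
group by student, mean of hours_plus_2:
student
Cal    21.0
Uma    22.0
Name: hours_plus_2, dtype: float64
reset_index():
  student  hours_plus_2
0     Cal          21.0
1     Uma          22.0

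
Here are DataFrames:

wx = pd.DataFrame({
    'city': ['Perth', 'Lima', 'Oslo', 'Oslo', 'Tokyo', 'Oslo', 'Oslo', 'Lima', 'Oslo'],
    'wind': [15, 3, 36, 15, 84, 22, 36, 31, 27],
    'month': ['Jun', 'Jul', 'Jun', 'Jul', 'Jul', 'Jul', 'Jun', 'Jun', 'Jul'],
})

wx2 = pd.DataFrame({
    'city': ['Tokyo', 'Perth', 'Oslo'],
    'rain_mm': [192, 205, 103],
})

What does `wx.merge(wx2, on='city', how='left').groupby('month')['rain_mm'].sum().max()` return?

merge on 'city' (how='left') → 9 rows:
    city  wind month  rain_mm
0  Perth    15   Jun    205.0
1   Lima     3   Jul      NaN
2   Oslo    36   Jun    103.0
3   Oslo    15   Jul    103.0
4  Tokyo    84   Jul    192.0
5   Oslo    22   Jul    103.0
6   Oslo    36   Jun    103.0
7   Lima    31   Jun      NaN
8   Oslo    27   Jul    103.0
group by month, sum of rain_mm:
month
Jul    501.0
Jun    411.0
Name: rain_mm, dtype: float64

501.0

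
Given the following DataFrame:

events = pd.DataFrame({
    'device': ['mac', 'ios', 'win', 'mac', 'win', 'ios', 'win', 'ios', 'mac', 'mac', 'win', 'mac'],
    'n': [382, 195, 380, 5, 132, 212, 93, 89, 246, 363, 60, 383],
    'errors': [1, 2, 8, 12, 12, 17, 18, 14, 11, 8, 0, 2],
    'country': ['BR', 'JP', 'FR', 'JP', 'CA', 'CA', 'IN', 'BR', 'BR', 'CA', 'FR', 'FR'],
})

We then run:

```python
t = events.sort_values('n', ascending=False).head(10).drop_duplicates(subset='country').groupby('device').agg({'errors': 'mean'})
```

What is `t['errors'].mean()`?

7.88888888889

sort by n descending:
   device    n  errors country
11    mac  383       2      FR
0     mac  382       1      BR
2     win  380       8      FR
9     mac  363       8      CA
8     mac  246      11      BR
5     ios  212      17      CA
1     ios  195       2      JP
4     win  132      12      CA
6     win   93      18      IN
7     ios   89      14      BR
10    win   60       0      FR
3     mac    5      12      JP
take first 10 rows:
   device    n  errors country
11    mac  383       2      FR
0     mac  382       1      BR
2     win  380       8      FR
9     mac  363       8      CA
8     mac  246      11      BR
5     ios  212      17      CA
1     ios  195       2      JP
4     win  132      12      CA
6     win   93      18      IN
7     ios   89      14      BR
drop duplicate country (keep=first):
   device    n  errors country
11    mac  383       2      FR
0     mac  382       1      BR
9     mac  363       8      CA
1     ios  195       2      JP
6     win   93      18      IN
group by device, mean of errors:
           errors
device           
ios      2.000000
mac      3.666667
win     18.000000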